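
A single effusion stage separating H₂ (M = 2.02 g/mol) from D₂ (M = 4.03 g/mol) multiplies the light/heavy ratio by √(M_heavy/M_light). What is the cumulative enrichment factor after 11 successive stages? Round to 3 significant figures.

44.6

Overall factor = α^11 with α = √(4.03/2.02), i.e. (4.03/2.02)^(11/2).
= 1.99505^(11/2) = 44.6.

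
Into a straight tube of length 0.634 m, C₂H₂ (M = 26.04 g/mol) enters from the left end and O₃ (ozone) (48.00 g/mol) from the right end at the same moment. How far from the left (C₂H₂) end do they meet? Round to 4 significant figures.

0.3651 m

In equal time, each gas travels a distance ∝ its rate ∝ 1/√M, so d_C₂H₂/d_O₃ = √(M_O₃/M_C₂H₂) = √(48.00/26.04) = 1.358.
With d_C₂H₂ + d_O₃ = 0.634 m, d_O₃ = 0.634/(1 + 1.358) = 0.2689 m.
d_C₂H₂ = 0.634 − 0.2689 = 0.3651 m.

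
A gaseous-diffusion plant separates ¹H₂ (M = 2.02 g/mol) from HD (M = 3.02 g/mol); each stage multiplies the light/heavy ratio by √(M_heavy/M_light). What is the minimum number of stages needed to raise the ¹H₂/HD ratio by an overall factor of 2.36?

With α = √(3.02/2.02) per stage, ln α = ½ ln(1.49505) = 0.2011.
Need α^N ≥ 2.36 ⇒ N ≥ ln(2.36) / ln α = 0.8587 / 0.2011 = 4.27.
Rounding up, N = 5 stages.

5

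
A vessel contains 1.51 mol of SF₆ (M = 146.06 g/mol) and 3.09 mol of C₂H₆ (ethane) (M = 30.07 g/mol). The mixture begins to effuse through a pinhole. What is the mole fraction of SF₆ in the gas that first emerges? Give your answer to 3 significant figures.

The effusion rate of species i is ∝ p_i/√M_i ∝ n_i/√M_i.
x_SF₆(eff) = (n_SF₆/√M_SF₆) / (n_SF₆/√M_SF₆ + n_C₂H₆/√M_C₂H₆)
= (1.51/√146.06) / (1.51/√146.06 + 3.09/√30.07) = 0.1249/(0.1249 + 0.5635) = 0.181.

0.181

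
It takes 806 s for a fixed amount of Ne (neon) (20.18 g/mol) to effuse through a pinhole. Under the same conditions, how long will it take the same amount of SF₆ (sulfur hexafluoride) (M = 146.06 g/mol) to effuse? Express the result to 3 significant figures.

Since effusion rate ∝ 1/√M, t_SF₆/t_Ne = √(M_SF₆/M_Ne) = √(146.06/20.18) = √7.238 = 2.690.
So the time for SF₆ is 806 × 2.690 = 2170 s.

2170 s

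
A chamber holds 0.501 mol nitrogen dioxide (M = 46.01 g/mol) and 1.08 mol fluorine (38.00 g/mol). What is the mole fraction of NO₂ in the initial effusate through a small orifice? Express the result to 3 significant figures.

0.297

Rate_i ∝ x_i/√M_i (Graham's law weighted by mole fraction), so the effusate composition follows n_i/√M_i.
Mole fraction of NO₂ in the effusate = (n_NO₂/√M_NO₂) / (n_NO₂/√M_NO₂ + n_F₂/√M_F₂)
= (0.501/√46.01) / (0.501/√46.01 + 1.08/√38.00) = 0.07386/(0.07386 + 0.1752) = 0.297.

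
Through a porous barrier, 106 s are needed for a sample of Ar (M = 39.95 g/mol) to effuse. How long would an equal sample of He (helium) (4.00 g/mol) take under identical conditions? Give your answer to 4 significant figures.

33.54 s

Graham's law gives t_He/t_Ar = √(M_He/M_Ar) = √(4.00/39.95) = √0.1001 = 0.3164.
So the time for He is 106 × 0.3164 = 33.54 s.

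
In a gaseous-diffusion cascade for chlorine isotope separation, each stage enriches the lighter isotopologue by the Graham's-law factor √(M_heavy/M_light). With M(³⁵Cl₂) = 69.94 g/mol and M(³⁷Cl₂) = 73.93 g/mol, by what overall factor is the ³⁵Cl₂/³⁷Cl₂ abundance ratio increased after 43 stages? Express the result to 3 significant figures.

3.30

Overall factor = α^43 with α = √(73.93/69.94), i.e. (73.93/69.94)^(43/2).
= 1.05705^(43/2) = 3.30.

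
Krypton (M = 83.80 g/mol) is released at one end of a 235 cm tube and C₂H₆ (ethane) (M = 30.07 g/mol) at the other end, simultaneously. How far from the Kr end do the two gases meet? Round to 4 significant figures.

Graham's law gives d_Kr/d_C₂H₆ = rate_Kr/rate_C₂H₆ = √(M_C₂H₆/M_Kr) = √(30.07/83.80) = 0.5990.
With d_Kr + d_C₂H₆ = 235 cm, d_C₂H₆ = 235/(1 + 0.5990) = 147.0 cm.
d_Kr = 235 − 147.0 = 88.04 cm.

88.04 cm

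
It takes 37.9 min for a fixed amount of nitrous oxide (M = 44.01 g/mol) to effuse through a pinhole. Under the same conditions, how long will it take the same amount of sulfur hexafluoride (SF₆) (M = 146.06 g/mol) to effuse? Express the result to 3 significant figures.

Since effusion rate ∝ 1/√M, t_SF₆/t_N₂O = √(M_SF₆/M_N₂O) = √(146.06/44.01) = √3.319 = 1.822.
So the time for SF₆ is 37.9 × 1.822 = 69.0 min.

69.0 min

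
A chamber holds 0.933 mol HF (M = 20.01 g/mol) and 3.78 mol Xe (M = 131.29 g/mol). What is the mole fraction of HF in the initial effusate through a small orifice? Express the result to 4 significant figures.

Effusion rate of each component ∝ n_i/√M_i (partial pressure × 1/√M).
Mole fraction of HF in the effusate = (n_HF/√M_HF) / (n_HF/√M_HF + n_Xe/√M_Xe)
= (0.933/√20.01) / (0.933/√20.01 + 3.78/√131.29) = 0.2086/(0.2086 + 0.3299) = 0.3873.

0.3873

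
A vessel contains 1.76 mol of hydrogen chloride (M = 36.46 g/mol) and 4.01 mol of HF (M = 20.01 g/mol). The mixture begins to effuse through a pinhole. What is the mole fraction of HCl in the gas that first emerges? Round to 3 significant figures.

0.245

The effusion rate of species i is ∝ p_i/√M_i ∝ n_i/√M_i.
Mole fraction of HCl in the effusate = (n_HCl/√M_HCl) / (n_HCl/√M_HCl + n_HF/√M_HF)
= (1.76/√36.46) / (1.76/√36.46 + 4.01/√20.01) = 0.2915/(0.2915 + 0.8964) = 0.245.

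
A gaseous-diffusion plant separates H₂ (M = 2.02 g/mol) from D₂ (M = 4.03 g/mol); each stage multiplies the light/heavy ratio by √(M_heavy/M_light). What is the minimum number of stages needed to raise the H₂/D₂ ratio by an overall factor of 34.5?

Single-stage factor α = √(4.03/2.02), so ln α = ½ ln(1.99505) = 0.3453.
Need α^N ≥ 34.5 ⇒ N ≥ ln(34.5) / ln α = 3.541 / 0.3453 = 10.25.
Rounding up, N = 11 stages.

11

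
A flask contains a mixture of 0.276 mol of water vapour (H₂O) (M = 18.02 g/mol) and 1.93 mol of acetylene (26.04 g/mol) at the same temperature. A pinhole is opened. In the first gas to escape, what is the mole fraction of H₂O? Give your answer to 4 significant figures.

Each component's effusion rate ∝ (its partial pressure)·(1/√M) ∝ n_i/√M_i.
x_H₂O(eff) = (n_H₂O/√M_H₂O) / (n_H₂O/√M_H₂O + n_C₂H₂/√M_C₂H₂)
= (0.276/√18.02) / (0.276/√18.02 + 1.93/√26.04) = 0.06502/(0.06502 + 0.3782) = 0.1467.

0.1467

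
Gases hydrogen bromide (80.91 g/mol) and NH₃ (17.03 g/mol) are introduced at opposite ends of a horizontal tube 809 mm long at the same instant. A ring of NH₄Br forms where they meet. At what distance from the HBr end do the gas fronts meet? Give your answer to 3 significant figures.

254 mm

Distances travelled in equal time are proportional to diffusion rates, so d_HBr/d_NH₃ = √(M_NH₃/M_HBr) = √(17.03/80.91) = 0.4588.
With d_HBr + d_NH₃ = 809 mm, d_NH₃ = 809/(1 + 0.4588) = 554.6 mm.
d_HBr = 809 − 554.6 = 254 mm.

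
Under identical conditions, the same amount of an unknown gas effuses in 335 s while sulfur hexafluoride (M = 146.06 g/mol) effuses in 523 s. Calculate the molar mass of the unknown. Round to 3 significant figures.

Since effusion rate ∝ 1/√M, t_X/t_SF₆ = √(M_X/M_SF₆).
335/523 = 0.6405 = √(M_X/146.06)
M_X = 146.06 × 0.6405² = 146.06 × 0.4103 = 59.9 g/mol

59.9 g/mol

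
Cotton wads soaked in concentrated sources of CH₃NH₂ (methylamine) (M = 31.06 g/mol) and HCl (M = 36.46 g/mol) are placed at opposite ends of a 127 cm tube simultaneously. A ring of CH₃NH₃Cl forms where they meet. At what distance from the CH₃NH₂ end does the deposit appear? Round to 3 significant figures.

Distances travelled in equal time are proportional to diffusion rates, so d_CH₃NH₂/d_HCl = √(M_HCl/M_CH₃NH₂) = √(36.46/31.06) = 1.083.
With d_CH₃NH₂ + d_HCl = 127 cm, d_HCl = 127/(1 + 1.083) = 60.96 cm.
d_CH₃NH₂ = 127 − 60.96 = 66.0 cm.

66.0 cm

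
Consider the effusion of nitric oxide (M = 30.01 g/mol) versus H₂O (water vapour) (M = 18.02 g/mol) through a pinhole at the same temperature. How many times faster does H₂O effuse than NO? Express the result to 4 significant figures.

1.290

Since effusion rate ∝ 1/√M, rate_H₂O/rate_NO = √(M_NO/M_H₂O) = √(30.01/18.02) = √1.665 = 1.290.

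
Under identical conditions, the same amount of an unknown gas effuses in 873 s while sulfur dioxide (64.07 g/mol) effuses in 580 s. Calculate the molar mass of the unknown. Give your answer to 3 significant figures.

145 g/mol

Using Graham's law: t_X/t_SO₂ = √(M_X/M_SO₂).
873/580 = 1.505 = √(M_X/64.07)
M_X = 64.07 × 1.505² = 64.07 × 2.266 = 145 g/mol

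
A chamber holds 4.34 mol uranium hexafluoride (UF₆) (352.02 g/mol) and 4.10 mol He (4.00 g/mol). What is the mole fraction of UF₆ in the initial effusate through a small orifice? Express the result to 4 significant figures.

Effusion rate of each component ∝ n_i/√M_i (partial pressure × 1/√M).
Mole fraction of UF₆ in the effusate = (n_UF₆/√M_UF₆) / (n_UF₆/√M_UF₆ + n_He/√M_He)
= (4.34/√352.02) / (4.34/√352.02 + 4.10/√4.00) = 0.2313/(0.2313 + 2.050) = 0.1014.

0.1014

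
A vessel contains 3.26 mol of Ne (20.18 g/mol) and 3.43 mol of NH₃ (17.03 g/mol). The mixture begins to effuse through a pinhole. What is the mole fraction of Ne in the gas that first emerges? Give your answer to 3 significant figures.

The effusion rate of species i is ∝ p_i/√M_i ∝ n_i/√M_i.
x_Ne(eff) = (n_Ne/√M_Ne) / (n_Ne/√M_Ne + n_NH₃/√M_NH₃)
= (3.26/√20.18) / (3.26/√20.18 + 3.43/√17.03) = 0.7257/(0.7257 + 0.8312) = 0.466.

0.466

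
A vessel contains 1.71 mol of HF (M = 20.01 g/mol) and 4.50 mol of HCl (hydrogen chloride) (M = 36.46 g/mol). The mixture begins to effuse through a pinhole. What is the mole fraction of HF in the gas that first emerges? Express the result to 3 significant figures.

0.339

Rate_i ∝ x_i/√M_i (Graham's law weighted by mole fraction), so the effusate composition follows n_i/√M_i.
Mole fraction of HF in the effusate = (n_HF/√M_HF) / (n_HF/√M_HF + n_HCl/√M_HCl)
= (1.71/√20.01) / (1.71/√20.01 + 4.50/√36.46) = 0.3823/(0.3823 + 0.7453) = 0.339.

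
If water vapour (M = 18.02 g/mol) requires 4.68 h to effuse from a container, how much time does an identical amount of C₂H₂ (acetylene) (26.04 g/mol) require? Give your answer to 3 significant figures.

5.63 h

From Graham's law, t_C₂H₂/t_H₂O = √(M_C₂H₂/M_H₂O) = √(26.04/18.02) = √1.445 = 1.202.
So the time for C₂H₂ is 4.68 × 1.202 = 5.63 h.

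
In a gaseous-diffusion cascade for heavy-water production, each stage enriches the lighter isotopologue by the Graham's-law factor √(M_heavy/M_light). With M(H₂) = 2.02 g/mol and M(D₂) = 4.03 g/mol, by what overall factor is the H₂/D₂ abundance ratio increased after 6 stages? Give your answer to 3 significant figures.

7.94

Overall factor = α^6 with α = √(4.03/2.02), i.e. (4.03/2.02)^(6/2).
= 1.99505^3 = 7.94.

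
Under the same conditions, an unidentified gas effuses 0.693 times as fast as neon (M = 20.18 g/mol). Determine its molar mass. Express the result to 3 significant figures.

By Graham's law, rate_X/rate_Ne = √(M_Ne/M_X).
0.693 = √(20.18/M_X)
M_X = 20.18 / 0.693² = 20.18 / 0.4802 = 42.0 g/mol

42.0 g/mol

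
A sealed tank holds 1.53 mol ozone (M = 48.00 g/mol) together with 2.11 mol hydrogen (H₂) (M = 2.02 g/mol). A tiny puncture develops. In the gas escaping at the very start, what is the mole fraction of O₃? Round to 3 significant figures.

The effusion rate of species i is ∝ p_i/√M_i ∝ n_i/√M_i.
x_O₃(eff) = (n_O₃/√M_O₃) / (n_O₃/√M_O₃ + n_H₂/√M_H₂)
= (1.53/√48.00) / (1.53/√48.00 + 2.11/√2.02) = 0.2208/(0.2208 + 1.485) = 0.129.

0.129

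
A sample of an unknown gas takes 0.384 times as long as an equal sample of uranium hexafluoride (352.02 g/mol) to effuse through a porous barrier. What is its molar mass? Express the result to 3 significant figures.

51.9 g/mol

From Graham's law, t_X/t_UF₆ = √(M_X/M_UF₆).
0.384 = √(M_X/352.02)
M_X = 352.02 × 0.384² = 352.02 × 0.1475 = 51.9 g/mol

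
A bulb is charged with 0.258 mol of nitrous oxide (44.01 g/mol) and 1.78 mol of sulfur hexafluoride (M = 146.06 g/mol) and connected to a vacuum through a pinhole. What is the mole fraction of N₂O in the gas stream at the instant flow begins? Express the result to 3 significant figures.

The effusion rate of species i is ∝ p_i/√M_i ∝ n_i/√M_i.
x_N₂O(eff) = (n_N₂O/√M_N₂O) / (n_N₂O/√M_N₂O + n_SF₆/√M_SF₆)
= (0.258/√44.01) / (0.258/√44.01 + 1.78/√146.06) = 0.03889/(0.03889 + 0.1473) = 0.209.

0.209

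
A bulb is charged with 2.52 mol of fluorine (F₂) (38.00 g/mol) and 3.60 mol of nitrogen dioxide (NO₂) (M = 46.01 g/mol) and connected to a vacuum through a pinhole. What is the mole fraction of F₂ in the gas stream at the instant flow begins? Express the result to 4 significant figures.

Rate_i ∝ x_i/√M_i (Graham's law weighted by mole fraction), so the effusate composition follows n_i/√M_i.
x_F₂(eff) = (n_F₂/√M_F₂) / (n_F₂/√M_F₂ + n_NO₂/√M_NO₂)
= (2.52/√38.00) / (2.52/√38.00 + 3.60/√46.01) = 0.4088/(0.4088 + 0.5307) = 0.4351.

0.4351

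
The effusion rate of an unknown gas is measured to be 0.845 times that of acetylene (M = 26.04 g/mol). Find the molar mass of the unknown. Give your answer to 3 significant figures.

36.5 g/mol

Since effusion rate ∝ 1/√M, rate_X/rate_C₂H₂ = √(M_C₂H₂/M_X).
0.845 = √(26.04/M_X)
M_X = 26.04 / 0.845² = 26.04 / 0.7140 = 36.5 g/mol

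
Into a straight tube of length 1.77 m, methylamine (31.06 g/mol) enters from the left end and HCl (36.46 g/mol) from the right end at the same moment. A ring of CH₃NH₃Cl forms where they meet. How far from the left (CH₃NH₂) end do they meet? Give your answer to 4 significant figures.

Graham's law gives d_CH₃NH₂/d_HCl = rate_CH₃NH₂/rate_HCl = √(M_HCl/M_CH₃NH₂) = √(36.46/31.06) = 1.083.
With d_CH₃NH₂ + d_HCl = 1.77 m, d_HCl = 1.77/(1 + 1.083) = 0.8496 m.
d_CH₃NH₂ = 1.77 − 0.8496 = 0.9204 m.

0.9204 m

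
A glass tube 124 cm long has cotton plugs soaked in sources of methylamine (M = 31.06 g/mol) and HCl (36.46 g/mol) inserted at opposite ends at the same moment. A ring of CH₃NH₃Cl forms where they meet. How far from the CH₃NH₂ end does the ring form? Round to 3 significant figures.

64.5 cm

Graham's law gives d_CH₃NH₂/d_HCl = rate_CH₃NH₂/rate_HCl = √(M_HCl/M_CH₃NH₂) = √(36.46/31.06) = 1.083.
With d_CH₃NH₂ + d_HCl = 124 cm, d_HCl = 124/(1 + 1.083) = 59.52 cm.
d_CH₃NH₂ = 124 − 59.52 = 64.5 cm.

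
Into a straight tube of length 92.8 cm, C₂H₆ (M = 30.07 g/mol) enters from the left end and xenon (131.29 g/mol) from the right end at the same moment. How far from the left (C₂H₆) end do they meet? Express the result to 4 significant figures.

62.76 cm

Graham's law gives d_C₂H₆/d_Xe = rate_C₂H₆/rate_Xe = √(M_Xe/M_C₂H₆) = √(131.29/30.07) = 2.090.
With d_C₂H₆ + d_Xe = 92.8 cm, d_Xe = 92.8/(1 + 2.090) = 30.04 cm.
d_C₂H₆ = 92.8 − 30.04 = 62.76 cm.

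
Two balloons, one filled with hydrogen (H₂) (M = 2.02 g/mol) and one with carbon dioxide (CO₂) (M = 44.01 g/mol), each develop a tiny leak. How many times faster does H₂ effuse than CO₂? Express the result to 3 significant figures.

4.67

By Graham's law, rate_H₂/rate_CO₂ = √(M_CO₂/M_H₂) = √(44.01/2.02) = √21.79 = 4.67.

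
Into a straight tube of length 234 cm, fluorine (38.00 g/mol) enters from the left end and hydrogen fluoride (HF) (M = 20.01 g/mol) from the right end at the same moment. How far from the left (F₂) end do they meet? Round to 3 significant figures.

98.4 cm

Graham's law gives d_F₂/d_HF = rate_F₂/rate_HF = √(M_HF/M_F₂) = √(20.01/38.00) = 0.7257.
With d_F₂ + d_HF = 234 cm, d_HF = 234/(1 + 0.7257) = 135.6 cm.
d_F₂ = 234 − 135.6 = 98.4 cm.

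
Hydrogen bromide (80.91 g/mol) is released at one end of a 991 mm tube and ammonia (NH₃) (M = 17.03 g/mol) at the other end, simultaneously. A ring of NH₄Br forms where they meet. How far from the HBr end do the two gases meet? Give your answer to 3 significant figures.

312 mm

The fronts meet when d_HBr + d_NH₃ = L with d_HBr/d_NH₃ = √(M_NH₃/M_HBr) (Graham's law). Here √(M_NH₃/M_HBr) = √(17.03/80.91) = 0.4588.
With d_HBr + d_NH₃ = 991 mm, d_NH₃ = 991/(1 + 0.4588) = 679.3 mm.
d_HBr = 991 − 679.3 = 312 mm.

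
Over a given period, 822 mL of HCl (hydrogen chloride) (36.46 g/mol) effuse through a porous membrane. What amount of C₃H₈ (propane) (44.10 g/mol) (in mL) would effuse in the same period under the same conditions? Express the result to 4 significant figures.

Graham's law gives rate_C₃H₈/rate_HCl = √(M_HCl/M_C₃H₈) = √(36.46/44.10) = √0.8268 = 0.9093.
So the volume for C₃H₈ is 822 × 0.9093 = 747.4 mL.

747.4 mL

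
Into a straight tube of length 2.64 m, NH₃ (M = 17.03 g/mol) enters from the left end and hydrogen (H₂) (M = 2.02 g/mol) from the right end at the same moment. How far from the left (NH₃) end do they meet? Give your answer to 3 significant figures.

Graham's law gives d_NH₃/d_H₂ = rate_NH₃/rate_H₂ = √(M_H₂/M_NH₃) = √(2.02/17.03) = 0.3444.
With d_NH₃ + d_H₂ = 2.64 m, d_H₂ = 2.64/(1 + 0.3444) = 1.964 m.
d_NH₃ = 2.64 − 1.964 = 0.676 m.

0.676 m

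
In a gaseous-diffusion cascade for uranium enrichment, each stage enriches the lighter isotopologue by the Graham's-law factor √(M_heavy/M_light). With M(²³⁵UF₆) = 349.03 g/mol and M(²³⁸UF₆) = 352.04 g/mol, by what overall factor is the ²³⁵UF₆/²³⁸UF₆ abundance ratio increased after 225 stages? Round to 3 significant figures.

2.63

After 225 stages the ratio has grown by (√(352.04/349.03))^225 = (352.04/349.03)^(225/2).
= 1.00862^(225/2) = 2.63.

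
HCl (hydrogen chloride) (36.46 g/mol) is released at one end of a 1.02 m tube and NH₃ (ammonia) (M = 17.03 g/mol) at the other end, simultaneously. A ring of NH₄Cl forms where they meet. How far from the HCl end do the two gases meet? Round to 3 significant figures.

0.414 m

Distances travelled in equal time are proportional to diffusion rates, so d_HCl/d_NH₃ = √(M_NH₃/M_HCl) = √(17.03/36.46) = 0.6834.
With d_HCl + d_NH₃ = 1.02 m, d_NH₃ = 1.02/(1 + 0.6834) = 0.6059 m.
d_HCl = 1.02 − 0.6059 = 0.414 m.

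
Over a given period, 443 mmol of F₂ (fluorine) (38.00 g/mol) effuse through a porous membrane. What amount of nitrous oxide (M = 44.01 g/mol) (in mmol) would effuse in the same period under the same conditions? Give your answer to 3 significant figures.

412 mmol

Graham's law gives rate_N₂O/rate_F₂ = √(M_F₂/M_N₂O) = √(38.00/44.01) = √0.8634 = 0.9292.
So the amount for N₂O is 443 × 0.9292 = 412 mmol.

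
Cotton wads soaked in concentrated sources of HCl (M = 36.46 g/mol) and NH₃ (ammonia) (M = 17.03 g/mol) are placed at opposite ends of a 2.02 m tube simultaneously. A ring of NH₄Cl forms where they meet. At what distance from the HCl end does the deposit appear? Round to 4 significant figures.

Graham's law gives d_HCl/d_NH₃ = rate_HCl/rate_NH₃ = √(M_NH₃/M_HCl) = √(17.03/36.46) = 0.6834.
With d_HCl + d_NH₃ = 2.02 m, d_NH₃ = 2.02/(1 + 0.6834) = 1.200 m.
d_HCl = 2.02 − 1.200 = 0.8201 m.

0.8201 m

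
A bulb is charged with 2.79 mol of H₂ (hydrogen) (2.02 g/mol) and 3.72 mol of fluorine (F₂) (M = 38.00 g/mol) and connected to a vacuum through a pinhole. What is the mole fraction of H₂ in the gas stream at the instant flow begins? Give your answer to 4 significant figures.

0.7649

Each component's effusion rate ∝ (its partial pressure)·(1/√M) ∝ n_i/√M_i.
x_H₂(eff) = (n_H₂/√M_H₂) / (n_H₂/√M_H₂ + n_F₂/√M_F₂)
= (2.79/√2.02) / (2.79/√2.02 + 3.72/√38.00) = 1.963/(1.963 + 0.6035) = 0.7649.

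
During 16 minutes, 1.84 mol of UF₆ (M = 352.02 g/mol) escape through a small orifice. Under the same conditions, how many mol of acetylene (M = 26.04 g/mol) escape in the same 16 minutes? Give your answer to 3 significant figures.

6.77 mol

Graham's law gives rate_C₂H₂/rate_UF₆ = √(M_UF₆/M_C₂H₂) = √(352.02/26.04) = √13.52 = 3.677.
So the amount for C₂H₂ is 1.84 × 3.677 = 6.77 mol.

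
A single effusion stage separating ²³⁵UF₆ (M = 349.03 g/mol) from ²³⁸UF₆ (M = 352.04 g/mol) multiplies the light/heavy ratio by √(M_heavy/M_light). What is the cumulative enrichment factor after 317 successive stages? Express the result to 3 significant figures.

3.90

After 317 stages the ratio has grown by (√(352.04/349.03))^317 = (352.04/349.03)^(317/2).
= 1.00862^(317/2) = 3.90.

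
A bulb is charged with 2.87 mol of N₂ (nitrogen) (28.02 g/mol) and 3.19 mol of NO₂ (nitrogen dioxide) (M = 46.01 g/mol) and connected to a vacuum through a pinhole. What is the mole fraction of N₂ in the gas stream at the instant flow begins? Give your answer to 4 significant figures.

Effusion rate of each component ∝ n_i/√M_i (partial pressure × 1/√M).
So x_N₂ in the escaping gas = (n_N₂/√M_N₂) / Σ(n_i/√M_i)
= (2.87/√28.02) / (2.87/√28.02 + 3.19/√46.01) = 0.5422/(0.5422 + 0.4703) = 0.5355.

0.5355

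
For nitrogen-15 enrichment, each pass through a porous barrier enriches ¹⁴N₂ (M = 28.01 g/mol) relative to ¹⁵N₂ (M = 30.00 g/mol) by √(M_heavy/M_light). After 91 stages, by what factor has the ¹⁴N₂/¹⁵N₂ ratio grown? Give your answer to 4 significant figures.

Overall factor = α^91 with α = √(30.00/28.01), i.e. (30.00/28.01)^(91/2).
= 1.07105^(91/2) = 22.71.

22.71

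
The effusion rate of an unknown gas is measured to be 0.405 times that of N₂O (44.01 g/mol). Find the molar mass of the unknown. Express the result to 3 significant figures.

By Graham's law, rate_X/rate_N₂O = √(M_N₂O/M_X).
0.405 = √(44.01/M_X)
M_X = 44.01 / 0.405² = 44.01 / 0.1640 = 268 g/mol

268 g/mol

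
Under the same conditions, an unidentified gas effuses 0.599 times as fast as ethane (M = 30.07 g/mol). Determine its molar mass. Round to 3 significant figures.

83.8 g/mol

Since effusion rate ∝ 1/√M, rate_X/rate_C₂H₆ = √(M_C₂H₆/M_X).
0.599 = √(30.07/M_X)
M_X = 30.07 / 0.599² = 30.07 / 0.3588 = 83.8 g/mol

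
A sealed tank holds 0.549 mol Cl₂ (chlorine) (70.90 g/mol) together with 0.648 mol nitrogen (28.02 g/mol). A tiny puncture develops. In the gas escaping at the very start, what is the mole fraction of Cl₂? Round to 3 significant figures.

0.348

The effusion rate of species i is ∝ p_i/√M_i ∝ n_i/√M_i.
Mole fraction of Cl₂ in the effusate = (n_Cl₂/√M_Cl₂) / (n_Cl₂/√M_Cl₂ + n_N₂/√M_N₂)
= (0.549/√70.90) / (0.549/√70.90 + 0.648/√28.02) = 0.06520/(0.06520 + 0.1224) = 0.348.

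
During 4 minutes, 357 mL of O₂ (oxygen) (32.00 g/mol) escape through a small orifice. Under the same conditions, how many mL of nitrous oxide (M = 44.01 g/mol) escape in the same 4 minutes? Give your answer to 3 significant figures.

304 mL

From Graham's law, rate_N₂O/rate_O₂ = √(M_O₂/M_N₂O) = √(32.00/44.01) = √0.7271 = 0.8527.
So the volume for N₂O is 357 × 0.8527 = 304 mL.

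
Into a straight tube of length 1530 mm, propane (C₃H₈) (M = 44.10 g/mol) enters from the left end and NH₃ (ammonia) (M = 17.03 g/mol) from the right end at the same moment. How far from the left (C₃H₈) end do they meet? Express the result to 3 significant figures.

Distances travelled in equal time are proportional to diffusion rates, so d_C₃H₈/d_NH₃ = √(M_NH₃/M_C₃H₈) = √(17.03/44.10) = 0.6214.
With d_C₃H₈ + d_NH₃ = 1530 mm, d_NH₃ = 1530/(1 + 0.6214) = 943.6 mm.
d_C₃H₈ = 1530 − 943.6 = 586 mm.

586 mm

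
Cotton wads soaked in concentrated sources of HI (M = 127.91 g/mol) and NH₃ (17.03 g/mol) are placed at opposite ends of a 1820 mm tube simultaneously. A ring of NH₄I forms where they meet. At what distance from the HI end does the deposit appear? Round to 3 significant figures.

Graham's law gives d_HI/d_NH₃ = rate_HI/rate_NH₃ = √(M_NH₃/M_HI) = √(17.03/127.91) = 0.3649.
With d_HI + d_NH₃ = 1820 mm, d_NH₃ = 1820/(1 + 0.3649) = 1333 mm.
d_HI = 1820 − 1333 = 487 mm.

487 mm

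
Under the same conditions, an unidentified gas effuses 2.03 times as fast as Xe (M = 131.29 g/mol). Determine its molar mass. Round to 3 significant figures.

By Graham's law, rate_X/rate_Xe = √(M_Xe/M_X).
2.03 = √(131.29/M_X)
M_X = 131.29 / 2.03² = 131.29 / 4.121 = 31.9 g/mol

31.9 g/mol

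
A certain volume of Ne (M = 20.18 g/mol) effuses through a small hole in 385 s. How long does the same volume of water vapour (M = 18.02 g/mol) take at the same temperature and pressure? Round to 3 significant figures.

By Graham's law, t_H₂O/t_Ne = √(M_H₂O/M_Ne) = √(18.02/20.18) = √0.8930 = 0.9450.
So the time for H₂O is 385 × 0.9450 = 364 s.

364 s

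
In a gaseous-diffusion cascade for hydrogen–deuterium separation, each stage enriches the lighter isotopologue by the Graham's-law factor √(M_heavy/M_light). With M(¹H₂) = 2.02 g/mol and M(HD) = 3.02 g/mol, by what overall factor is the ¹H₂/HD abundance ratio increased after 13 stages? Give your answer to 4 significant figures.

13.65

Overall factor = α^13 with α = √(3.02/2.02), i.e. (3.02/2.02)^(13/2).
= 1.49505^(13/2) = 13.65.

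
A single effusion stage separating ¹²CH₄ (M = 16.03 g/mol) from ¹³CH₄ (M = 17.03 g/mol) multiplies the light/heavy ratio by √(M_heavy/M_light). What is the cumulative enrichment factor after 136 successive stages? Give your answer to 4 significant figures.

61.25

After 136 stages the ratio has grown by (√(17.03/16.03))^136 = (17.03/16.03)^(136/2).
= 1.06238^68 = 61.25.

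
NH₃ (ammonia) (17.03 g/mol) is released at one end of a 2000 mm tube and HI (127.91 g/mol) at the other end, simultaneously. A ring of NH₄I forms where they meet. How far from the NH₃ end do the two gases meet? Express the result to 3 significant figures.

1470 mm

The fronts meet when d_NH₃ + d_HI = L with d_NH₃/d_HI = √(M_HI/M_NH₃) (Graham's law). Here √(M_HI/M_NH₃) = √(127.91/17.03) = 2.741.
With d_NH₃ + d_HI = 2000 mm, d_HI = 2000/(1 + 2.741) = 534.7 mm.
d_NH₃ = 2000 − 534.7 = 1470 mm.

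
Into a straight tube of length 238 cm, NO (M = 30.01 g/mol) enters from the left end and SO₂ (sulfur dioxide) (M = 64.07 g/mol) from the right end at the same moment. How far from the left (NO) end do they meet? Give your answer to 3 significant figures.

Distances travelled in equal time are proportional to diffusion rates, so d_NO/d_SO₂ = √(M_SO₂/M_NO) = √(64.07/30.01) = 1.461.
With d_NO + d_SO₂ = 238 cm, d_SO₂ = 238/(1 + 1.461) = 96.70 cm.
d_NO = 238 − 96.70 = 141 cm.

141 cm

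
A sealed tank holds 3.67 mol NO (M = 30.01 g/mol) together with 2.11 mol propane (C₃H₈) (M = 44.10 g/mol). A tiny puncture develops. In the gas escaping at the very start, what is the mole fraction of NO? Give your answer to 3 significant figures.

The effusion rate of species i is ∝ p_i/√M_i ∝ n_i/√M_i.
x_NO(eff) = (n_NO/√M_NO) / (n_NO/√M_NO + n_C₃H₈/√M_C₃H₈)
= (3.67/√30.01) / (3.67/√30.01 + 2.11/√44.10) = 0.6699/(0.6699 + 0.3177) = 0.678.

0.678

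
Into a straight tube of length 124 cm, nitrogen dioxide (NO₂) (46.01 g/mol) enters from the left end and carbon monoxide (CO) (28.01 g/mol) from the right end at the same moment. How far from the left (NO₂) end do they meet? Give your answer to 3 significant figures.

Distances travelled in equal time are proportional to diffusion rates, so d_NO₂/d_CO = √(M_CO/M_NO₂) = √(28.01/46.01) = 0.7802.
With d_NO₂ + d_CO = 124 cm, d_CO = 124/(1 + 0.7802) = 69.65 cm.
d_NO₂ = 124 − 69.65 = 54.3 cm.

54.3 cm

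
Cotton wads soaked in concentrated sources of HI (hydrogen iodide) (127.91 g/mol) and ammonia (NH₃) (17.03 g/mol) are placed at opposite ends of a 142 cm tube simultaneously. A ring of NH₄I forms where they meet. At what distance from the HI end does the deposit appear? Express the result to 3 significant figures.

38.0 cm

Graham's law gives d_HI/d_NH₃ = rate_HI/rate_NH₃ = √(M_NH₃/M_HI) = √(17.03/127.91) = 0.3649.
With d_HI + d_NH₃ = 142 cm, d_NH₃ = 142/(1 + 0.3649) = 104.0 cm.
d_HI = 142 − 104.0 = 38.0 cm.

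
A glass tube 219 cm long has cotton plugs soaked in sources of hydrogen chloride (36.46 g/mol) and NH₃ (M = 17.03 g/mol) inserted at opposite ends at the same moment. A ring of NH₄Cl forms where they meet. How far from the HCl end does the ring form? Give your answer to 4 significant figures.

88.91 cm

Distances travelled in equal time are proportional to diffusion rates, so d_HCl/d_NH₃ = √(M_NH₃/M_HCl) = √(17.03/36.46) = 0.6834.
With d_HCl + d_NH₃ = 219 cm, d_NH₃ = 219/(1 + 0.6834) = 130.1 cm.
d_HCl = 219 − 130.1 = 88.91 cm.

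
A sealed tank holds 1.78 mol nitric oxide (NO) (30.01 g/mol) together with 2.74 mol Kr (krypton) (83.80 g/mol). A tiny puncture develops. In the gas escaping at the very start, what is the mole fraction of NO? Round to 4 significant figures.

Rate_i ∝ x_i/√M_i (Graham's law weighted by mole fraction), so the effusate composition follows n_i/√M_i.
Mole fraction of NO in the effusate = (n_NO/√M_NO) / (n_NO/√M_NO + n_Kr/√M_Kr)
= (1.78/√30.01) / (1.78/√30.01 + 2.74/√83.80) = 0.3249/(0.3249 + 0.2993) = 0.5205.

0.5205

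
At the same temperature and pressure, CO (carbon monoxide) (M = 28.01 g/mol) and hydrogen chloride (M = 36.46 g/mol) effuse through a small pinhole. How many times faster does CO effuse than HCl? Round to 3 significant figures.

Since effusion rate ∝ 1/√M, rate_CO/rate_HCl = √(M_HCl/M_CO) = √(36.46/28.01) = √1.302 = 1.14.

1.14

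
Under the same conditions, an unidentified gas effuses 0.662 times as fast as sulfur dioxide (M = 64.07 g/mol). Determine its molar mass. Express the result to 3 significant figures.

Using Graham's law: rate_X/rate_SO₂ = √(M_SO₂/M_X).
0.662 = √(64.07/M_X)
M_X = 64.07 / 0.662² = 64.07 / 0.4382 = 146 g/mol

146 g/mol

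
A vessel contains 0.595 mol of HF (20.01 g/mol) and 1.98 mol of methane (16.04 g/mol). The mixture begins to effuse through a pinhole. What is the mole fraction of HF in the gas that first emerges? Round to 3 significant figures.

0.212

Each component's effusion rate ∝ (its partial pressure)·(1/√M) ∝ n_i/√M_i.
x_HF(eff) = (n_HF/√M_HF) / (n_HF/√M_HF + n_CH₄/√M_CH₄)
= (0.595/√20.01) / (0.595/√20.01 + 1.98/√16.04) = 0.1330/(0.1330 + 0.4944) = 0.212.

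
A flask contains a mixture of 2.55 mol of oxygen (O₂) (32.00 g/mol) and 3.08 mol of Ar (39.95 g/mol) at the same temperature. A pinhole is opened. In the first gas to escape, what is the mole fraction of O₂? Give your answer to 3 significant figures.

0.481

Each component's effusion rate ∝ (its partial pressure)·(1/√M) ∝ n_i/√M_i.
Mole fraction of O₂ in the effusate = (n_O₂/√M_O₂) / (n_O₂/√M_O₂ + n_Ar/√M_Ar)
= (2.55/√32.00) / (2.55/√32.00 + 3.08/√39.95) = 0.4508/(0.4508 + 0.4873) = 0.481.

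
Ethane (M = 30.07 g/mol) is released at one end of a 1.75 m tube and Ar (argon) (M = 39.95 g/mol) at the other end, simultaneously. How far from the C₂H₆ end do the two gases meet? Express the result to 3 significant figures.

In equal time, each gas travels a distance ∝ its rate ∝ 1/√M, so d_C₂H₆/d_Ar = √(M_Ar/M_C₂H₆) = √(39.95/30.07) = 1.153.
With d_C₂H₆ + d_Ar = 1.75 m, d_Ar = 1.75/(1 + 1.153) = 0.8130 m.
d_C₂H₆ = 1.75 − 0.8130 = 0.937 m.

0.937 m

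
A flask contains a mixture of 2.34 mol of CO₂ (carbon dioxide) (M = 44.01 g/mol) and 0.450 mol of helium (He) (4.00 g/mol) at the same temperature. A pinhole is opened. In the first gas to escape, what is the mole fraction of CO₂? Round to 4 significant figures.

0.6105

The effusion rate of species i is ∝ p_i/√M_i ∝ n_i/√M_i.
Mole fraction of CO₂ in the effusate = (n_CO₂/√M_CO₂) / (n_CO₂/√M_CO₂ + n_He/√M_He)
= (2.34/√44.01) / (2.34/√44.01 + 0.450/√4.00) = 0.3527/(0.3527 + 0.2250) = 0.6105.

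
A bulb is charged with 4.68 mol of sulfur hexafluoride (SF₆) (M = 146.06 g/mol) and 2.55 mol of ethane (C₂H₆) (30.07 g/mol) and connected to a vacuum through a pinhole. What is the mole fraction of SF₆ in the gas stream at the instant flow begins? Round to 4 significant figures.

0.4544

Effusion rate of each component ∝ n_i/√M_i (partial pressure × 1/√M).
Mole fraction of SF₆ in the effusate = (n_SF₆/√M_SF₆) / (n_SF₆/√M_SF₆ + n_C₂H₆/√M_C₂H₆)
= (4.68/√146.06) / (4.68/√146.06 + 2.55/√30.07) = 0.3872/(0.3872 + 0.4650) = 0.4544.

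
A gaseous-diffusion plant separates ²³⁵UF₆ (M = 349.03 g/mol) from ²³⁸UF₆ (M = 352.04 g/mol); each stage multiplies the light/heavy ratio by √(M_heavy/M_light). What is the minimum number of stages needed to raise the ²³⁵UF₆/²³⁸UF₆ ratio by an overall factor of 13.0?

Single-stage factor α = √(352.04/349.03), so ln α = ½ ln(1.00862) = 0.004293.
Need α^N ≥ 13.0 ⇒ N ≥ ln(13.0) / ln α = 2.565 / 0.004293 = 597.41.
Rounding up, N = 598 stages.

598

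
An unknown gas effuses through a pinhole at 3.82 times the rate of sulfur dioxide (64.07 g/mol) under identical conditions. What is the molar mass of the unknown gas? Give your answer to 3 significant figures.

By Graham's law, rate_X/rate_SO₂ = √(M_SO₂/M_X).
3.82 = √(64.07/M_X)
M_X = 64.07 / 3.82² = 64.07 / 14.59 = 4.39 g/mol

4.39 g/mol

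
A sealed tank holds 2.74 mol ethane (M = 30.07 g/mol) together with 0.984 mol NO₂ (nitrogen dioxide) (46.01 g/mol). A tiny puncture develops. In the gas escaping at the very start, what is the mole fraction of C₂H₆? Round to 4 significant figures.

Rate_i ∝ x_i/√M_i (Graham's law weighted by mole fraction), so the effusate composition follows n_i/√M_i.
So x_C₂H₆ in the escaping gas = (n_C₂H₆/√M_C₂H₆) / Σ(n_i/√M_i)
= (2.74/√30.07) / (2.74/√30.07 + 0.984/√46.01) = 0.4997/(0.4997 + 0.1451) = 0.7750.

0.7750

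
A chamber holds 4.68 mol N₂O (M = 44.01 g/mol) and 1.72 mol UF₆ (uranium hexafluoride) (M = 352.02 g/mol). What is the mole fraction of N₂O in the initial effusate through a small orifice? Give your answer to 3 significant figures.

0.885

The effusion rate of species i is ∝ p_i/√M_i ∝ n_i/√M_i.
Mole fraction of N₂O in the effusate = (n_N₂O/√M_N₂O) / (n_N₂O/√M_N₂O + n_UF₆/√M_UF₆)
= (4.68/√44.01) / (4.68/√44.01 + 1.72/√352.02) = 0.7055/(0.7055 + 0.09167) = 0.885.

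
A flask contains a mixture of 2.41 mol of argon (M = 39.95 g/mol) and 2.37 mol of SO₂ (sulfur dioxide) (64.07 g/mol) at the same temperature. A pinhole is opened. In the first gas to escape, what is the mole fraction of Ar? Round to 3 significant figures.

The effusion rate of species i is ∝ p_i/√M_i ∝ n_i/√M_i.
Mole fraction of Ar in the effusate = (n_Ar/√M_Ar) / (n_Ar/√M_Ar + n_SO₂/√M_SO₂)
= (2.41/√39.95) / (2.41/√39.95 + 2.37/√64.07) = 0.3813/(0.3813 + 0.2961) = 0.563.

0.563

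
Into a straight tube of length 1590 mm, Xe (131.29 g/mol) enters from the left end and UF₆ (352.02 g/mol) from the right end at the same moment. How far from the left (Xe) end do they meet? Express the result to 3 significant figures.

Graham's law gives d_Xe/d_UF₆ = rate_Xe/rate_UF₆ = √(M_UF₆/M_Xe) = √(352.02/131.29) = 1.637.
With d_Xe + d_UF₆ = 1590 mm, d_UF₆ = 1590/(1 + 1.637) = 602.9 mm.
d_Xe = 1590 − 602.9 = 987 mm.

987 mm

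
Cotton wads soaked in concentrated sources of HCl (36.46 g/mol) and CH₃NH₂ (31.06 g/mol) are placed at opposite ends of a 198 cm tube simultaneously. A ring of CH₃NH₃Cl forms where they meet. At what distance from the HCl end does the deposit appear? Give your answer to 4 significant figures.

Distances travelled in equal time are proportional to diffusion rates, so d_HCl/d_CH₃NH₂ = √(M_CH₃NH₂/M_HCl) = √(31.06/36.46) = 0.9230.
With d_HCl + d_CH₃NH₂ = 198 cm, d_CH₃NH₂ = 198/(1 + 0.9230) = 103.0 cm.
d_HCl = 198 − 103.0 = 95.03 cm.

95.03 cm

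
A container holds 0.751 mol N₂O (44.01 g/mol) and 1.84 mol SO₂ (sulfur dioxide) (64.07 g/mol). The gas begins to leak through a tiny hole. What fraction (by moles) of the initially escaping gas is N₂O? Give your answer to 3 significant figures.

The effusion rate of species i is ∝ p_i/√M_i ∝ n_i/√M_i.
So x_N₂O in the escaping gas = (n_N₂O/√M_N₂O) / Σ(n_i/√M_i)
= (0.751/√44.01) / (0.751/√44.01 + 1.84/√64.07) = 0.1132/(0.1132 + 0.2299) = 0.330.

0.330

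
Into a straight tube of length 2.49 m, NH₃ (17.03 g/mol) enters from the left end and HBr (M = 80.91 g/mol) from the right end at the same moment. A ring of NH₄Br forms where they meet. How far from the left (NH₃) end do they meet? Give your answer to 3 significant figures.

1.71 m

In equal time, each gas travels a distance ∝ its rate ∝ 1/√M, so d_NH₃/d_HBr = √(M_HBr/M_NH₃) = √(80.91/17.03) = 2.180.
With d_NH₃ + d_HBr = 2.49 m, d_HBr = 2.49/(1 + 2.180) = 0.7831 m.
d_NH₃ = 2.49 − 0.7831 = 1.71 m.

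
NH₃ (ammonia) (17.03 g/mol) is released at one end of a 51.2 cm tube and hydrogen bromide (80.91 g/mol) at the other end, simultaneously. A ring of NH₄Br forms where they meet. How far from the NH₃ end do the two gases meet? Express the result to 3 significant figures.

35.1 cm

Graham's law gives d_NH₃/d_HBr = rate_NH₃/rate_HBr = √(M_HBr/M_NH₃) = √(80.91/17.03) = 2.180.
With d_NH₃ + d_HBr = 51.2 cm, d_HBr = 51.2/(1 + 2.180) = 16.10 cm.
d_NH₃ = 51.2 − 16.10 = 35.1 cm.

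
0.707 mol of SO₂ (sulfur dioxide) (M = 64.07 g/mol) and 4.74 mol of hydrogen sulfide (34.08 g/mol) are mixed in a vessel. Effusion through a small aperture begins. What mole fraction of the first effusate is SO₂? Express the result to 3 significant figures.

0.0981

Effusion rate of each component ∝ n_i/√M_i (partial pressure × 1/√M).
Mole fraction of SO₂ in the effusate = (n_SO₂/√M_SO₂) / (n_SO₂/√M_SO₂ + n_H₂S/√M_H₂S)
= (0.707/√64.07) / (0.707/√64.07 + 4.74/√34.08) = 0.08833/(0.08833 + 0.8119) = 0.0981.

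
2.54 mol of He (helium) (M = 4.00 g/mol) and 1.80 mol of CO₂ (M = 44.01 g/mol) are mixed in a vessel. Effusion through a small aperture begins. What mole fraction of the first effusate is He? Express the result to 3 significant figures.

Each component's effusion rate ∝ (its partial pressure)·(1/√M) ∝ n_i/√M_i.
Mole fraction of He in the effusate = (n_He/√M_He) / (n_He/√M_He + n_CO₂/√M_CO₂)
= (2.54/√4.00) / (2.54/√4.00 + 1.80/√44.01) = 1.270/(1.270 + 0.2713) = 0.824.

0.824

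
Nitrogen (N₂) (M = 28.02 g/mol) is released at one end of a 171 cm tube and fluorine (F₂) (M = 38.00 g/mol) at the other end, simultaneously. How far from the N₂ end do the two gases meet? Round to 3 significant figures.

Graham's law gives d_N₂/d_F₂ = rate_N₂/rate_F₂ = √(M_F₂/M_N₂) = √(38.00/28.02) = 1.165.
With d_N₂ + d_F₂ = 171 cm, d_F₂ = 171/(1 + 1.165) = 79.00 cm.
d_N₂ = 171 − 79.00 = 92.0 cm.

92.0 cm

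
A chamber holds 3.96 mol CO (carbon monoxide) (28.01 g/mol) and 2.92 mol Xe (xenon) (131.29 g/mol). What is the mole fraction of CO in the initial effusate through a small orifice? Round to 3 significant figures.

The effusion rate of species i is ∝ p_i/√M_i ∝ n_i/√M_i.
x_CO(eff) = (n_CO/√M_CO) / (n_CO/√M_CO + n_Xe/√M_Xe)
= (3.96/√28.01) / (3.96/√28.01 + 2.92/√131.29) = 0.7482/(0.7482 + 0.2548) = 0.746.

0.746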